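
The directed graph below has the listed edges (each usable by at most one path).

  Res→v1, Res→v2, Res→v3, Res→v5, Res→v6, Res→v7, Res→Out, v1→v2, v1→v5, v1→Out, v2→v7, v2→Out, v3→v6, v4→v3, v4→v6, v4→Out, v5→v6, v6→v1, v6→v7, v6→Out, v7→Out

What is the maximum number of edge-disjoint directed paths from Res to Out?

Assign every edge capacity 1; by Menger, the answer equals the max flow.
Path Res→Out (+1); total 1.
Path Res→v1→Out (+1); total 2.
Path Res→v2→Out (+1); total 3.
Path Res→v6→Out (+1); total 4.
Path Res→v7→Out (+1); total 5.
No residual Res→Out path; max flow = 5.
Certifying cut of size 5: {Res→Out, v1→Out, v2→Out, v6→Out, v7→Out}.

5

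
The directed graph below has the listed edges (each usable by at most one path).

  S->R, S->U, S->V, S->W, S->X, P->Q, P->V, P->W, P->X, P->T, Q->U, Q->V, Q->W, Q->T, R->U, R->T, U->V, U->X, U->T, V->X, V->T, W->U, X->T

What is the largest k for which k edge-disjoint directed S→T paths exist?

Assign every edge capacity 1; by Menger, the answer equals the max flow.
Path S→R→T (+1); total 1.
Path S→U→T (+1); total 2.
Path S→V→T (+1); total 3.
Path S→X→T (+1); total 4.
No residual S→T path; max flow = 4.
Certifying cut of size 4: {S→R, U→T, V→T, X→T}.

4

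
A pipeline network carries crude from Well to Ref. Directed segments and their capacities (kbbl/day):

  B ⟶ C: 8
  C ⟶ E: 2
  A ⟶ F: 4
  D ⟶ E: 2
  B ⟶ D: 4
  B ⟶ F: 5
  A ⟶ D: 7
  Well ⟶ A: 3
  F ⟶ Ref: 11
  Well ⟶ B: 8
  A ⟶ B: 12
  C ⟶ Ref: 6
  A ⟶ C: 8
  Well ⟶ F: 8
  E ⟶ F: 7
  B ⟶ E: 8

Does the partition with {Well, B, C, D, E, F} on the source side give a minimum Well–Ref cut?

No — its capacity is 20, but the minimum cut has capacity 17.

Given cut capacity: 3 + 6 + 11 = 20.
Augment Well→F→Ref: bottleneck 8, flow now 8.
Augment Well→A→C→Ref: bottleneck 3, flow now 11.
Augment Well→B→C→Ref: bottleneck 3, flow now 14.
Augment Well→B→F→Ref: bottleneck 3, flow now 17.
No augmenting path remains; maximum flow = 17.
In the residual graph, reachable from Well: {Well, A, B, C, D, E, F}.
Min-cut edges: C→Ref (6), F→Ref (11); capacity 6 + 11 = 17.
Cut capacity 20 exceeds the max flow 17, so it is not minimum.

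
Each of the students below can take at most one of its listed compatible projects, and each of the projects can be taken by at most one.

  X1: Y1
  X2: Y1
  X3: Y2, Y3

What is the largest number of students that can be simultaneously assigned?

2

Unit-capacity flow: source→left, listed edges, right→sink; max matching = max flow.
Augmenting path X1→Y1 (+1); matched 1.
Augmenting path X3→Y2 (+1); matched 2.
No augmenting path remains; maximum matching = 2.
König certificate: {X3, Y1} is a vertex cover of size 2 (every listed pair touches it), so no matching can be larger.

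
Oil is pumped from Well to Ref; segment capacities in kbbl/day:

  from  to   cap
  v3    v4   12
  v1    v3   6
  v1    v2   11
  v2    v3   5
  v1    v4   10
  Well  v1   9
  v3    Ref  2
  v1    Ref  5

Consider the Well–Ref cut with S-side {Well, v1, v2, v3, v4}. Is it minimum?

Given cut capacity: 5 + 2 = 7.
Augment Well→v1→Ref: bottleneck 5, flow now 5.
Augment Well→v1→v3→Ref: bottleneck 2, flow now 7.
No augmenting path remains; maximum flow = 7.
Cut capacity 7 equals the max flow, so it is a minimum cut.

Yes — it is a minimum cut (capacity 7).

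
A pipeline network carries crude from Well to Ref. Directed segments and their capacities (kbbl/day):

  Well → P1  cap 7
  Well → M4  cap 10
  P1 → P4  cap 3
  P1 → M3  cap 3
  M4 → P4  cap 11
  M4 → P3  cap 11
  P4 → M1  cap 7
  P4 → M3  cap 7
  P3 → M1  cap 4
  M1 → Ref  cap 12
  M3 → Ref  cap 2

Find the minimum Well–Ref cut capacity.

13

Augment Well→P1→M3→Ref: bottleneck 2, flow now 2.
Augment Well→P1→P4→M1→Ref: bottleneck 3, flow now 5.
Augment Well→M4→P4→M1→Ref: bottleneck 4, flow now 9.
Augment Well→M4→P3→M1→Ref: bottleneck 4, flow now 13.
No augmenting path remains; maximum flow = 13.
By max-flow min-cut, the minimum cut capacity equals the max flow.
In the residual graph, reachable from Well: {Well, P1, M4, P4, P3, M3}.
Min-cut edges: P4→M1 (7), P3→M1 (4), M3→Ref (2); capacity 7 + 4 + 2 = 13.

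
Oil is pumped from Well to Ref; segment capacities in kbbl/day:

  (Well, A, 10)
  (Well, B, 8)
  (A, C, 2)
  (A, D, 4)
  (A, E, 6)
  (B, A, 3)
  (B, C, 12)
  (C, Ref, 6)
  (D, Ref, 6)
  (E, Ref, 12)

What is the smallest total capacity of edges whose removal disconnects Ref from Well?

Augment Well→A→C→Ref: bottleneck 2, flow now 2.
Augment Well→A→D→Ref: bottleneck 4, flow now 6.
Augment Well→A→E→Ref: bottleneck 4, flow now 10.
Augment Well→B→C→Ref: bottleneck 4, flow now 14.
Augment Well→B→A→E→Ref: bottleneck 2, flow now 16.
No augmenting path remains; maximum flow = 16.
By max-flow min-cut, the minimum cut capacity equals the max flow.
In the residual graph, reachable from Well: {Well, A, B, C}.
Min-cut edges: A→D (4), A→E (6), C→Ref (6); capacity 4 + 6 + 6 = 16.

16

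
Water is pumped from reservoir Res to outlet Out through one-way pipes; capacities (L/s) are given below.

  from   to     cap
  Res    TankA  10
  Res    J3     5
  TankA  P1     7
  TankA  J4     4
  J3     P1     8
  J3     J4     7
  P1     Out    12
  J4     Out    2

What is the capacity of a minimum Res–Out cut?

Augment Res→TankA→P1→Out: bottleneck 7, flow now 7.
Augment Res→TankA→J4→Out: bottleneck 2, flow now 9.
Augment Res→J3→P1→Out: bottleneck 5, flow now 14.
No augmenting path remains; maximum flow = 14.
By max-flow min-cut, the minimum cut capacity equals the max flow.
In the residual graph, reachable from Res: {Res, TankA, J4}.
Min-cut edges: Res→J3 (5), TankA→P1 (7), J4→Out (2); capacity 5 + 7 + 2 = 14.

14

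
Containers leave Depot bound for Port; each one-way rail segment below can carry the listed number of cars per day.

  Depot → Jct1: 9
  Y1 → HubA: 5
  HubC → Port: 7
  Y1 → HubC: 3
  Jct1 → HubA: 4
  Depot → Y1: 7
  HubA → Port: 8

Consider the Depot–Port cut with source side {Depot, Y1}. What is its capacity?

17

Edges leaving {Depot, Y1}: Depot→Jct1 (9), Y1→HubC (3), Y1→HubA (5).
Cut capacity = 9 + 3 + 5 = 17.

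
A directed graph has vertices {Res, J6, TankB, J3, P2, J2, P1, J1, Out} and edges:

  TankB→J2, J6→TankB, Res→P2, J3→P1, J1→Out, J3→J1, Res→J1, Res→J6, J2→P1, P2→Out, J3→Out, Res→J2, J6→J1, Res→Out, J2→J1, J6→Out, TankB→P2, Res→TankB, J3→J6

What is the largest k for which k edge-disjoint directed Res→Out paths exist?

Assign every edge capacity 1; by Menger, the answer equals the max flow.
Path Res→Out (+1); total 1.
Path Res→J6→Out (+1); total 2.
Path Res→P2→Out (+1); total 3.
Path Res→J1→Out (+1); total 4.
No residual Res→Out path; max flow = 4.
Certifying cut of size 4: {J1→Out, P2→Out, Res→J6, Res→Out}.

4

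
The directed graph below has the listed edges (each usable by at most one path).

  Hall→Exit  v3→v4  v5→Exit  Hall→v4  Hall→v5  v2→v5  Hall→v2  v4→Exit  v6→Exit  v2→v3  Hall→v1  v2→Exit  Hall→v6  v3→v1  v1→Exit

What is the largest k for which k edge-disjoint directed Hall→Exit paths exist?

6

Assign every edge capacity 1; by Menger, the answer equals the max flow.
Path Hall→Exit (+1); total 1.
Path Hall→v1→Exit (+1); total 2.
Path Hall→v2→Exit (+1); total 3.
Path Hall→v4→Exit (+1); total 4.
Path Hall→v5→Exit (+1); total 5.
Path Hall→v6→Exit (+1); total 6.
No residual Hall→Exit path; max flow = 6.
Certifying cut of size 6: {Hall→Exit, Hall→v1, Hall→v2, Hall→v4, Hall→v5, Hall→v6}.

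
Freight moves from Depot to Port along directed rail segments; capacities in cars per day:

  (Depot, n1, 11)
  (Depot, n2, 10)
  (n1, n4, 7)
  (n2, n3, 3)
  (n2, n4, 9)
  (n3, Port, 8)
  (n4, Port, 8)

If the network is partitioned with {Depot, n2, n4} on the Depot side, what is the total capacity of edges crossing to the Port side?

Edges leaving {Depot, n2, n4}: Depot→n1 (11), n2→n3 (3), n4→Port (8).
Cut capacity = 11 + 3 + 8 = 22.

22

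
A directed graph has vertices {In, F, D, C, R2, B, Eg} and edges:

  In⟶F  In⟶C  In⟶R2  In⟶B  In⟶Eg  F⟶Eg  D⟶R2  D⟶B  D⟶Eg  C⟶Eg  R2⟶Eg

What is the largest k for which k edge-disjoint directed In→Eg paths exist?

4

Assign every edge capacity 1; by Menger, the answer equals the max flow.
Path In→Eg (+1); total 1.
Path In→F→Eg (+1); total 2.
Path In→C→Eg (+1); total 3.
Path In→R2→Eg (+1); total 4.
No residual In→Eg path; max flow = 4.
Certifying cut of size 4: {In→C, In→Eg, In→F, In→R2}.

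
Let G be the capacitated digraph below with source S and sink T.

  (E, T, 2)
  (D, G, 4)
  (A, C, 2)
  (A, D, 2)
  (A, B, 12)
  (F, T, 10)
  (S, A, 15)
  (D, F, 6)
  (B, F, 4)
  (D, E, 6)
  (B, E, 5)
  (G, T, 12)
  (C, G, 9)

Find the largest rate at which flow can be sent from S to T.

Augment S→A→B→E→T: bottleneck 2, flow now 2.
Augment S→A→B→F→T: bottleneck 4, flow now 6.
Augment S→A→C→G→T: bottleneck 2, flow now 8.
Augment S→A→D→F→T: bottleneck 2, flow now 10.
No augmenting path remains; maximum flow = 10.
In the residual graph, reachable from S: {S, A, B, E}.
Min-cut edges: A→C (2), A→D (2), B→F (4), E→T (2); capacity 2 + 2 + 4 + 2 = 10.
This cut is saturated, so no flow can exceed 10.

10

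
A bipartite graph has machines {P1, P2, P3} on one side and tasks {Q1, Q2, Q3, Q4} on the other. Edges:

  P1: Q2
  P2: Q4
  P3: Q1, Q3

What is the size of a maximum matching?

3

Unit-capacity flow: source→left, listed edges, right→sink; max matching = max flow.
Augmenting path P1→Q2 (+1); matched 1.
Augmenting path P2→Q4 (+1); matched 2.
Augmenting path P3→Q1 (+1); matched 3.
No augmenting path remains; maximum matching = 3.
König certificate: {P1, P2, P3} is a vertex cover of size 3 (every listed pair touches it), so no matching can be larger.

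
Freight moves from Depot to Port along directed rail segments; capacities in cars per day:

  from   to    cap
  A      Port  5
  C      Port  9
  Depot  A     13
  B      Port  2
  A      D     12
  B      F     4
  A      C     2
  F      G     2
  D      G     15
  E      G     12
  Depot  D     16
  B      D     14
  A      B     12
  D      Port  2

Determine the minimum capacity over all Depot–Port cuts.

Augment Depot→A→Port: bottleneck 5, flow now 5.
Augment Depot→D→Port: bottleneck 2, flow now 7.
Augment Depot→A→B→Port: bottleneck 2, flow now 9.
Augment Depot→A→C→Port: bottleneck 2, flow now 11.
No augmenting path remains; maximum flow = 11.
By max-flow min-cut, the minimum cut capacity equals the max flow.
In the residual graph, reachable from Depot: {Depot, A, B, D, F, G}.
Min-cut edges: A→C (2), A→Port (5), B→Port (2), D→Port (2); capacity 2 + 5 + 2 + 2 = 11.

11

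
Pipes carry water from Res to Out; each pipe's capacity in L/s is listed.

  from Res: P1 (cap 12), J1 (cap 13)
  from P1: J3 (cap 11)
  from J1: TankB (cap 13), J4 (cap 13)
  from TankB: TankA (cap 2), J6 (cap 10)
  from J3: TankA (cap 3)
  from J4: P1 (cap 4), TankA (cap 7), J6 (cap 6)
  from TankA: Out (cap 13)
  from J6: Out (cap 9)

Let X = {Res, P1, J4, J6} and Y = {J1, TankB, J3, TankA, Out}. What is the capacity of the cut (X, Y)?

40

Edges leaving {Res, P1, J4, J6}: Res→J1 (13), P1→J3 (11), J4→TankA (7), J6→Out (9).
Cut capacity = 13 + 11 + 7 + 9 = 40.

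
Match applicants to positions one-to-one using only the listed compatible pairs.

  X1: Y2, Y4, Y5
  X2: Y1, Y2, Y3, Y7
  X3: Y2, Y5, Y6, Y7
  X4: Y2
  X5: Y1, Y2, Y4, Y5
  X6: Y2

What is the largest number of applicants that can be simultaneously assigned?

5

Unit-capacity flow: source→left, listed edges, right→sink; max matching = max flow.
Augmenting path X1→Y2 (+1); matched 1.
Augmenting path X2→Y1 (+1); matched 2.
Augmenting path X3→Y5 (+1); matched 3.
Augmenting path X5→Y4 (+1); matched 4.
Augmenting path X4→Y2→X1→Y5→X3→Y6 (+1); matched 5.
No augmenting path remains; maximum matching = 5.
König certificate: {X1, X2, X3, X5, Y2} is a vertex cover of size 5 (every listed pair touches it), so no matching can be larger.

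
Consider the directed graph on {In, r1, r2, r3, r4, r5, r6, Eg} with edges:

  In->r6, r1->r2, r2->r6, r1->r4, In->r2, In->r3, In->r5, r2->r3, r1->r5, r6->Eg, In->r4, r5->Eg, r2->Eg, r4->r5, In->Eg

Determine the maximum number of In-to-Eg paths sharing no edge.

4

Assign every edge capacity 1; by Menger, the answer equals the max flow.
Path In→Eg (+1); total 1.
Path In→r2→Eg (+1); total 2.
Path In→r5→Eg (+1); total 3.
Path In→r6→Eg (+1); total 4.
No residual In→Eg path; max flow = 4.
Certifying cut of size 4: {In→Eg, In→r2, In→r6, r5→Eg}.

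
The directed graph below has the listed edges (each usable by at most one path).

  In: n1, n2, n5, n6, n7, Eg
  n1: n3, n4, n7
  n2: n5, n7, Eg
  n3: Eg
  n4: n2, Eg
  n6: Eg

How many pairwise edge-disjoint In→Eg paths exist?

4

Assign every edge capacity 1; by Menger, the answer equals the max flow.
Path In→Eg (+1); total 1.
Path In→n2→Eg (+1); total 2.
Path In→n6→Eg (+1); total 3.
Path In→n1→n3→Eg (+1); total 4.
No residual In→Eg path; max flow = 4.
Certifying cut of size 4: {In→Eg, In→n1, In→n2, In→n6}.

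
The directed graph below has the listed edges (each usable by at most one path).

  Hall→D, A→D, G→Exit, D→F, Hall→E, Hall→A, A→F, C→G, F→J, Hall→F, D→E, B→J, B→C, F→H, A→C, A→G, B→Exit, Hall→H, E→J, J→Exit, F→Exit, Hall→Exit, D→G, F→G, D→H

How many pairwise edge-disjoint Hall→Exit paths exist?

Assign every edge capacity 1; by Menger, the answer equals the max flow.
Path Hall→Exit (+1); total 1.
Path Hall→F→Exit (+1); total 2.
Path Hall→A→G→Exit (+1); total 3.
Path Hall→E→J→Exit (+1); total 4.
No residual Hall→Exit path; max flow = 4.
Certifying cut of size 4: {F→Exit, G→Exit, Hall→Exit, J→Exit}.

4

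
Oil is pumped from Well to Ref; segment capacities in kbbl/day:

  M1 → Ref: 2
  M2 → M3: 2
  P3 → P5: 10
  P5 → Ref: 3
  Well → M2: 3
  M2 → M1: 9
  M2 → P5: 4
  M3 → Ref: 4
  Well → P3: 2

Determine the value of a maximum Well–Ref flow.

5

Augment Well→P3→P5→Ref: bottleneck 2, flow now 2.
Augment Well→M2→P5→Ref: bottleneck 1, flow now 3.
Augment Well→M2→M3→Ref: bottleneck 2, flow now 5.
No augmenting path remains; maximum flow = 5.
In the residual graph, reachable from Well: {Well}.
Min-cut edges: Well→P3 (2), Well→M2 (3); capacity 2 + 3 = 5.
This cut is saturated, so no flow can exceed 5.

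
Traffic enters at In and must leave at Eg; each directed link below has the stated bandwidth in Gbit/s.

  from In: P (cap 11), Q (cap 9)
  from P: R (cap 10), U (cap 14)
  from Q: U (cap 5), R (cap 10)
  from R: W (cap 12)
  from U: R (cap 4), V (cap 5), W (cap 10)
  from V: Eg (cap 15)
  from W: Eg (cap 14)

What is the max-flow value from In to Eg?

Augment In→P→R→W→Eg: bottleneck 10, flow now 10.
Augment In→P→U→V→Eg: bottleneck 1, flow now 11.
Augment In→Q→R→W→Eg: bottleneck 2, flow now 13.
Augment In→Q→U→V→Eg: bottleneck 4, flow now 17.
Augment In→Q→U→W→Eg: bottleneck 1, flow now 18.
Augment In→Q→R→P→U→W→Eg: bottleneck 1, flow now 19. (uses reverse residual edge)
No augmenting path remains; maximum flow = 19.
In the residual graph, reachable from In: {In, P, Q, R, U, W}.
Min-cut edges: U→V (5), W→Eg (14); capacity 5 + 14 = 19.
This cut is saturated, so no flow can exceed 19.

19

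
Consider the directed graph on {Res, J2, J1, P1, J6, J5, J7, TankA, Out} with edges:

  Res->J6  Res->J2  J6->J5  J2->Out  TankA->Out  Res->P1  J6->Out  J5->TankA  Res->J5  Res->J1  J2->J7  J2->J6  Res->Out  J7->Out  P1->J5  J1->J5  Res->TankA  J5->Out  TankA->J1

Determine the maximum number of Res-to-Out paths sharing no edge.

Assign every edge capacity 1; by Menger, the answer equals the max flow.
Path Res→Out (+1); total 1.
Path Res→J2→Out (+1); total 2.
Path Res→J6→Out (+1); total 3.
Path Res→J5→Out (+1); total 4.
Path Res→TankA→Out (+1); total 5.
No residual Res→Out path; max flow = 5.
Certifying cut of size 5: {J5→Out, Res→J2, Res→J6, Res→Out, TankA→Out}.

5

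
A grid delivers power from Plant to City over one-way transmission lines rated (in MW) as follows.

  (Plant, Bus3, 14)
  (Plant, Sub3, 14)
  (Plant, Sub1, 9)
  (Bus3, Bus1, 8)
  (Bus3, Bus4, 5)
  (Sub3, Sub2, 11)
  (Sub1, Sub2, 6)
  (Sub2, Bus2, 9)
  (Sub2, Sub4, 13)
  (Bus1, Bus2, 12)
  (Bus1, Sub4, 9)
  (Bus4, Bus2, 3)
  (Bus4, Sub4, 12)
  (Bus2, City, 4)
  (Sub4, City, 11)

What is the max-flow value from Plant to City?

15

Augment Plant→Bus3→Bus1→Bus2→City: bottleneck 4, flow now 4.
Augment Plant→Bus3→Bus1→Sub4→City: bottleneck 4, flow now 8.
Augment Plant→Bus3→Bus4→Sub4→City: bottleneck 5, flow now 13.
Augment Plant→Sub3→Sub2→Sub4→City: bottleneck 2, flow now 15.
No augmenting path remains; maximum flow = 15.
In the residual graph, reachable from Plant: {Plant, Bus3, Sub3, Sub1, Sub2, Bus1, Bus4, Bus2, Sub4}.
Min-cut edges: Bus2→City (4), Sub4→City (11); capacity 4 + 11 = 15.
This cut is saturated, so no flow can exceed 15.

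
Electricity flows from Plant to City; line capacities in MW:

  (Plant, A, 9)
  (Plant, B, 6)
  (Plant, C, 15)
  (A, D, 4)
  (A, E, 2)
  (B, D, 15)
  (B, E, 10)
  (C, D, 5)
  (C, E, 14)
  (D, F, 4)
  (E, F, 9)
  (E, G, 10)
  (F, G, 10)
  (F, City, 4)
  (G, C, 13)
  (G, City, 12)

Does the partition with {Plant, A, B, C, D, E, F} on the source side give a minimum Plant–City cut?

Given cut capacity: 10 + 10 + 4 = 24.
Augment Plant→A→D→F→City: bottleneck 4, flow now 4.
Augment Plant→A→E→G→City: bottleneck 2, flow now 6.
Augment Plant→B→E→G→City: bottleneck 6, flow now 12.
Augment Plant→C→E→G→City: bottleneck 2, flow now 14.
Augment Plant→C→E→F→G→City: bottleneck 2, flow now 16.
No augmenting path remains; maximum flow = 16.
In the residual graph, reachable from Plant: {Plant, A, B, C, D, E, F, G}.
Min-cut edges: F→City (4), G→City (12); capacity 4 + 12 = 16.
Cut capacity 24 exceeds the max flow 16, so it is not minimum.

No — its capacity is 24, but the minimum cut has capacity 16.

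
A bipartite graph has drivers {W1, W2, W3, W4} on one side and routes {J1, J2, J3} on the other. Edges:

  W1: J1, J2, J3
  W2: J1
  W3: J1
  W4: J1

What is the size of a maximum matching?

Unit-capacity flow: source→left, listed edges, right→sink; max matching = max flow.
Augmenting path W1→J1 (+1); matched 1.
Augmenting path W2→J1→W1→J2 (+1); matched 2.
No augmenting path remains; maximum matching = 2.
König certificate: {W1, J1} is a vertex cover of size 2 (every listed pair touches it), so no matching can be larger.

2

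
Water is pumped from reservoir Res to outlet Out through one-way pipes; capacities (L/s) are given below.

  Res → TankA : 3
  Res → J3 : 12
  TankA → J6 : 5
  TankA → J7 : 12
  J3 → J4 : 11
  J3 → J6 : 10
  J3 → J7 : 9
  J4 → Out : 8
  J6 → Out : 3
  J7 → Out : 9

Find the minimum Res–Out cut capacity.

15

Augment Res→TankA→J6→Out: bottleneck 3, flow now 3.
Augment Res→J3→J4→Out: bottleneck 8, flow now 11.
Augment Res→J3→J7→Out: bottleneck 4, flow now 15.
No augmenting path remains; maximum flow = 15.
By max-flow min-cut, the minimum cut capacity equals the max flow.
In the residual graph, reachable from Res: {Res}.
Min-cut edges: Res→TankA (3), Res→J3 (12); capacity 3 + 12 = 15.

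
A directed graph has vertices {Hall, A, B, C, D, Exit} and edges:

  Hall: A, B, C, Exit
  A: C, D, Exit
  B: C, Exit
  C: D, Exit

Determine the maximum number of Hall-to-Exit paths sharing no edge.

4

Assign every edge capacity 1; by Menger, the answer equals the max flow.
Path Hall→Exit (+1); total 1.
Path Hall→A→Exit (+1); total 2.
Path Hall→B→Exit (+1); total 3.
Path Hall→C→Exit (+1); total 4.
No residual Hall→Exit path; max flow = 4.
Certifying cut of size 4: {Hall→A, Hall→B, Hall→C, Hall→Exit}.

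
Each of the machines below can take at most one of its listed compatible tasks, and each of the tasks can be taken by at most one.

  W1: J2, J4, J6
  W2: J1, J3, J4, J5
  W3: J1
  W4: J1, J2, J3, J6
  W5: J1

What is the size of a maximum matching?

4

Unit-capacity flow: source→left, listed edges, right→sink; max matching = max flow.
Augmenting path W1→J2 (+1); matched 1.
Augmenting path W2→J1 (+1); matched 2.
Augmenting path W4→J3 (+1); matched 3.
Augmenting path W3→J1→W2→J4 (+1); matched 4.
No augmenting path remains; maximum matching = 4.
König certificate: {W1, W2, W4, J1} is a vertex cover of size 4 (every listed pair touches it), so no matching can be larger.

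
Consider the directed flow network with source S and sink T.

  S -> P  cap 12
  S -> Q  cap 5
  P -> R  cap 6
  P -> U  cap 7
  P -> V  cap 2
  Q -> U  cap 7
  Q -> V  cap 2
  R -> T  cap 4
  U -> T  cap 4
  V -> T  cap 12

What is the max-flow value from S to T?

12

Augment S→P→R→T: bottleneck 4, flow now 4.
Augment S→P→U→T: bottleneck 4, flow now 8.
Augment S→P→V→T: bottleneck 2, flow now 10.
Augment S→Q→V→T: bottleneck 2, flow now 12.
No augmenting path remains; maximum flow = 12.
In the residual graph, reachable from S: {S, P, Q, R, U}.
Min-cut edges: P→V (2), Q→V (2), R→T (4), U→T (4); capacity 2 + 2 + 4 + 4 = 12.
This cut is saturated, so no flow can exceed 12.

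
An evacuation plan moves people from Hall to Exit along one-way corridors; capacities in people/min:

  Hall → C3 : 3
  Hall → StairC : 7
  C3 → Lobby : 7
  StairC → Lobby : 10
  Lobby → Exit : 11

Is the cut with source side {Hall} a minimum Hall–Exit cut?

Given cut capacity: 7 + 3 = 10.
Augment Hall→StairC→Lobby→Exit: bottleneck 7, flow now 7.
Augment Hall→C3→Lobby→Exit: bottleneck 3, flow now 10.
No augmenting path remains; maximum flow = 10.
Cut capacity 10 equals the max flow, so it is a minimum cut.

Yes — it is a minimum cut (capacity 10).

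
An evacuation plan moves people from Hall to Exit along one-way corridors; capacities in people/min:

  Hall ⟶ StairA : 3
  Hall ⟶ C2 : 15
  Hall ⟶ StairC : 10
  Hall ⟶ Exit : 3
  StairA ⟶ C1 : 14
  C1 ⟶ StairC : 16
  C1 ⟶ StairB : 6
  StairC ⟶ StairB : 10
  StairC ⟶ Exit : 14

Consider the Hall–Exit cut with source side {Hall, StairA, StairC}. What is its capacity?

56

Edges leaving {Hall, StairA, StairC}: Hall→C2 (15), Hall→Exit (3), StairA→C1 (14), StairC→StairB (10), StairC→Exit (14).
Cut capacity = 15 + 3 + 14 + 10 + 14 = 56.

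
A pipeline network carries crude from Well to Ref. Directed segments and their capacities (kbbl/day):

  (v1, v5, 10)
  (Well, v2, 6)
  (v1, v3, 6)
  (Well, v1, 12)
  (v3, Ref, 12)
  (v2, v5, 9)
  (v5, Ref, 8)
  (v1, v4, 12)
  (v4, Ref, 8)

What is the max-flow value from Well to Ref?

18

Augment Well→v1→v3→Ref: bottleneck 6, flow now 6.
Augment Well→v1→v4→Ref: bottleneck 6, flow now 12.
Augment Well→v2→v5→Ref: bottleneck 6, flow now 18.
No augmenting path remains; maximum flow = 18.
In the residual graph, reachable from Well: {Well}.
Min-cut edges: Well→v1 (12), Well→v2 (6); capacity 12 + 6 = 18.
This cut is saturated, so no flow can exceed 18.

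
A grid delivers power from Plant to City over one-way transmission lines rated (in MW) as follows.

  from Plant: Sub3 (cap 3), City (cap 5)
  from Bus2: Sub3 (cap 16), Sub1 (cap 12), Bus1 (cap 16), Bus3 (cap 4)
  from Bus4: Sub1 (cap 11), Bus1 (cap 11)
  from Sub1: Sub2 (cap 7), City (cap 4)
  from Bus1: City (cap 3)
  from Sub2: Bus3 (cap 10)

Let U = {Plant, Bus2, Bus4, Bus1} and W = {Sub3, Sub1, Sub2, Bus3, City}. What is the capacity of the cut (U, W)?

Edges leaving {Plant, Bus2, Bus4, Bus1}: Plant→Sub3 (3), Plant→City (5), Bus2→Sub3 (16), Bus2→Sub1 (12), Bus2→Bus3 (4), Bus4→Sub1 (11), Bus1→City (3).
Cut capacity = 3 + 5 + 16 + 12 + 4 + 11 + 3 = 54.

54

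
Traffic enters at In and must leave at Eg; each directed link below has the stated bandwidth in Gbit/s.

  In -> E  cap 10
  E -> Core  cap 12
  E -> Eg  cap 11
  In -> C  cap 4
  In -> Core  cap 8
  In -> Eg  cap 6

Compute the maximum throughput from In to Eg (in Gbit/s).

Augment In→Eg: bottleneck 6, flow now 6.
Augment In→E→Eg: bottleneck 10, flow now 16.
No augmenting path remains; maximum flow = 16.
In the residual graph, reachable from In: {In, Core, C}.
Min-cut edges: In→E (10), In→Eg (6); capacity 10 + 6 = 16.
This cut is saturated, so no flow can exceed 16.

16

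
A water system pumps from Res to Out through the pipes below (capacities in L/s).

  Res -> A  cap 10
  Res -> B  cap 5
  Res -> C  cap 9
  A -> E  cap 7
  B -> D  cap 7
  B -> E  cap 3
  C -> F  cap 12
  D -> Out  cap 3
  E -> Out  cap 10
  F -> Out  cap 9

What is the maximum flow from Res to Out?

21

Augment Res→A→E→Out: bottleneck 7, flow now 7.
Augment Res→B→D→Out: bottleneck 3, flow now 10.
Augment Res→B→E→Out: bottleneck 2, flow now 12.
Augment Res→C→F→Out: bottleneck 9, flow now 21.
No augmenting path remains; maximum flow = 21.
In the residual graph, reachable from Res: {Res, A}.
Min-cut edges: Res→B (5), Res→C (9), A→E (7); capacity 5 + 9 + 7 = 21.
This cut is saturated, so no flow can exceed 21.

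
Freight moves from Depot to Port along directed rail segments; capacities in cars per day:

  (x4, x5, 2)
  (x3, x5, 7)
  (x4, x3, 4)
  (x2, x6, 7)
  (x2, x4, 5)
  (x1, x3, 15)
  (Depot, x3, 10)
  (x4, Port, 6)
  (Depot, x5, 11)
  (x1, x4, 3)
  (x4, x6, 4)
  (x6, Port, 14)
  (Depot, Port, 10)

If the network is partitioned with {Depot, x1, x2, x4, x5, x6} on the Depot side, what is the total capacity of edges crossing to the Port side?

59

Edges leaving {Depot, x1, x2, x4, x5, x6}: Depot→x3 (10), Depot→Port (10), x1→x3 (15), x4→x3 (4), x4→Port (6), x6→Port (14).
Cut capacity = 10 + 10 + 15 + 4 + 6 + 14 = 59.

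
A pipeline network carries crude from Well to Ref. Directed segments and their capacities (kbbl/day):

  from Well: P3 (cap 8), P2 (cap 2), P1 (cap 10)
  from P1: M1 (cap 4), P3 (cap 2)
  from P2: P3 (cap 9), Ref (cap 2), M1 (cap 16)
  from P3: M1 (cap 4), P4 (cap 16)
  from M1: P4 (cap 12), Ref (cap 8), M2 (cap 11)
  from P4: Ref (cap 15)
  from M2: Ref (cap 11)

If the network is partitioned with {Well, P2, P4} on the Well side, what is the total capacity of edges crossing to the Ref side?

Edges leaving {Well, P2, P4}: Well→P1 (10), Well→P3 (8), P2→P3 (9), P2→M1 (16), P2→Ref (2), P4→Ref (15).
Cut capacity = 10 + 8 + 9 + 16 + 2 + 15 = 60.

60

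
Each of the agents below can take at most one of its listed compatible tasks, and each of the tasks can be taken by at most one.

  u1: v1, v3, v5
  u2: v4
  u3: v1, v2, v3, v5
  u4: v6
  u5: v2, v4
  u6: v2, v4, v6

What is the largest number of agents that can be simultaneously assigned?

5

Unit-capacity flow: source→left, listed edges, right→sink; max matching = max flow.
Augmenting path u1→v1 (+1); matched 1.
Augmenting path u2→v4 (+1); matched 2.
Augmenting path u3→v2 (+1); matched 3.
Augmenting path u4→v6 (+1); matched 4.
Augmenting path u5→v2→u3→v3 (+1); matched 5.
No augmenting path remains; maximum matching = 5.
König certificate: {u1, u3, v2, v4, v6} is a vertex cover of size 5 (every listed pair touches it), so no matching can be larger.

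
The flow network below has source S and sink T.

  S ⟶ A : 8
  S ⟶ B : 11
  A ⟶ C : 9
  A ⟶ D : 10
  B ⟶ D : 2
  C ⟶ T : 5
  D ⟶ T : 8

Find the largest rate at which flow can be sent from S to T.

Augment S→A→C→T: bottleneck 5, flow now 5.
Augment S→A→D→T: bottleneck 3, flow now 8.
Augment S→B→D→T: bottleneck 2, flow now 10.
No augmenting path remains; maximum flow = 10.
In the residual graph, reachable from S: {S, B}.
Min-cut edges: S→A (8), B→D (2); capacity 8 + 2 = 10.
This cut is saturated, so no flow can exceed 10.

10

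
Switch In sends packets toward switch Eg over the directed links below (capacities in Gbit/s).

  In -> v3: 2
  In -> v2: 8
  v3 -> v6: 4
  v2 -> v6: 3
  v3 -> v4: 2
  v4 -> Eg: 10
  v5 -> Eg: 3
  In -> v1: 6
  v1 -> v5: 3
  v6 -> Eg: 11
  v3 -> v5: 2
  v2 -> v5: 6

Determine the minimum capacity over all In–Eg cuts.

8

Augment In→v1→v5→Eg: bottleneck 3, flow now 3.
Augment In→v2→v6→Eg: bottleneck 3, flow now 6.
Augment In→v3→v4→Eg: bottleneck 2, flow now 8.
No augmenting path remains; maximum flow = 8.
By max-flow min-cut, the minimum cut capacity equals the max flow.
In the residual graph, reachable from In: {In, v1, v2, v5}.
Min-cut edges: In→v3 (2), v2→v6 (3), v5→Eg (3); capacity 2 + 3 + 3 = 8.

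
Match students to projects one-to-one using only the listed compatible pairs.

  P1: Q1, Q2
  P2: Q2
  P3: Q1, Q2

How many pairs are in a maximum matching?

2

Unit-capacity flow: source→left, listed edges, right→sink; max matching = max flow.
Augmenting path P1→Q1 (+1); matched 1.
Augmenting path P2→Q2 (+1); matched 2.
No augmenting path remains; maximum matching = 2.
König certificate: {Q1, Q2} is a vertex cover of size 2 (every listed pair touches it), so no matching can be larger.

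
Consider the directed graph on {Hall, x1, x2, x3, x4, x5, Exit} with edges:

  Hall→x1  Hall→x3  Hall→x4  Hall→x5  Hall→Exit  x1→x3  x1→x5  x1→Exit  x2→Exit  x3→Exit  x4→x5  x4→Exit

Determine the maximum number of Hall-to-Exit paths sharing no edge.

4

Assign every edge capacity 1; by Menger, the answer equals the max flow.
Path Hall→Exit (+1); total 1.
Path Hall→x1→Exit (+1); total 2.
Path Hall→x3→Exit (+1); total 3.
Path Hall→x4→Exit (+1); total 4.
No residual Hall→Exit path; max flow = 4.
Certifying cut of size 4: {Hall→Exit, Hall→x1, Hall→x3, Hall→x4}.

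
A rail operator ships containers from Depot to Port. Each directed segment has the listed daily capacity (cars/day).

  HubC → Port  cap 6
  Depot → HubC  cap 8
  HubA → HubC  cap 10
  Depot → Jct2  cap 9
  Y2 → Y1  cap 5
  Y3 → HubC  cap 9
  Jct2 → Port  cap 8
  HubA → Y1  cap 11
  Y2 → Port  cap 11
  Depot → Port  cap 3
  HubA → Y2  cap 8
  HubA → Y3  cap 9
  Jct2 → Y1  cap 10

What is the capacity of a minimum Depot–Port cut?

17

Augment Depot→Port: bottleneck 3, flow now 3.
Augment Depot→Jct2→Port: bottleneck 8, flow now 11.
Augment Depot→HubC→Port: bottleneck 6, flow now 17.
No augmenting path remains; maximum flow = 17.
By max-flow min-cut, the minimum cut capacity equals the max flow.
In the residual graph, reachable from Depot: {Depot, Jct2, HubC, Y1}.
Min-cut edges: Depot→Port (3), Jct2→Port (8), HubC→Port (6); capacity 3 + 8 + 6 = 17.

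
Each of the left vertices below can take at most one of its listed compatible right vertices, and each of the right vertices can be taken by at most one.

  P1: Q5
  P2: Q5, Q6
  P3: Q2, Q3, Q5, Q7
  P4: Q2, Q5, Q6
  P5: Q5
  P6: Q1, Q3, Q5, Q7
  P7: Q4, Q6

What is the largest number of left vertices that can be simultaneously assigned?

6

Unit-capacity flow: source→left, listed edges, right→sink; max matching = max flow.
Augmenting path P1→Q5 (+1); matched 1.
Augmenting path P2→Q6 (+1); matched 2.
Augmenting path P3→Q2 (+1); matched 3.
Augmenting path P6→Q1 (+1); matched 4.
Augmenting path P7→Q4 (+1); matched 5.
Augmenting path P4→Q2→P3→Q3 (+1); matched 6.
No augmenting path remains; maximum matching = 6.
König certificate: {P2, P3, P4, P6, P7, Q5} is a vertex cover of size 6 (every listed pair touches it), so no matching can be larger.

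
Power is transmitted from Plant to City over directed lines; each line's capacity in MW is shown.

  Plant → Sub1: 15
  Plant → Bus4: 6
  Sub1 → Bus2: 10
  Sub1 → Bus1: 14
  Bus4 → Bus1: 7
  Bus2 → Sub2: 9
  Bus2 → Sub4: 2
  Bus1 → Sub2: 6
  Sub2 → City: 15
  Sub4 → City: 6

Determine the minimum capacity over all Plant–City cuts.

Augment Plant→Sub1→Bus2→Sub2→City: bottleneck 9, flow now 9.
Augment Plant→Sub1→Bus2→Sub4→City: bottleneck 1, flow now 10.
Augment Plant→Sub1→Bus1→Sub2→City: bottleneck 5, flow now 15.
Augment Plant→Bus4→Bus1→Sub2→City: bottleneck 1, flow now 16.
No augmenting path remains; maximum flow = 16.
By max-flow min-cut, the minimum cut capacity equals the max flow.
In the residual graph, reachable from Plant: {Plant, Sub1, Bus4, Bus1}.
Min-cut edges: Sub1→Bus2 (10), Bus1→Sub2 (6); capacity 10 + 6 = 16.

16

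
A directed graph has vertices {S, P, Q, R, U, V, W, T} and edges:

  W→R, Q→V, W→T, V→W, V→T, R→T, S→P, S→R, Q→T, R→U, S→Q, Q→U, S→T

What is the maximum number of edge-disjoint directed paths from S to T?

3

Assign every edge capacity 1; by Menger, the answer equals the max flow.
Path S→T (+1); total 1.
Path S→Q→T (+1); total 2.
Path S→R→T (+1); total 3.
No residual S→T path; max flow = 3.
Certifying cut of size 3: {S→Q, S→R, S→T}.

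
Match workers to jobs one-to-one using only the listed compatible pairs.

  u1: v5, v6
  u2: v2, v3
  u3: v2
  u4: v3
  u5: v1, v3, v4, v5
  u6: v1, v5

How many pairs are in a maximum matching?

5

Unit-capacity flow: source→left, listed edges, right→sink; max matching = max flow.
Augmenting path u1→v5 (+1); matched 1.
Augmenting path u2→v2 (+1); matched 2.
Augmenting path u4→v3 (+1); matched 3.
Augmenting path u5→v1 (+1); matched 4.
Augmenting path u6→v1→u5→v4 (+1); matched 5.
No augmenting path remains; maximum matching = 5.
König certificate: {u1, u5, u6, v2, v3} is a vertex cover of size 5 (every listed pair touches it), so no matching can be larger.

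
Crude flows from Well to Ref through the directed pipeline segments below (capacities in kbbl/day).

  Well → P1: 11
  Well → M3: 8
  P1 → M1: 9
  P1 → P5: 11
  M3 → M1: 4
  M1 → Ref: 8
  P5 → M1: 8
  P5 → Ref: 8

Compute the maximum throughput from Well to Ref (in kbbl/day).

15

Augment Well→P1→M1→Ref: bottleneck 8, flow now 8.
Augment Well→P1→P5→Ref: bottleneck 3, flow now 11.
Augment Well→M3→M1→P1→P5→Ref: bottleneck 4, flow now 15. (uses reverse residual edge)
No augmenting path remains; maximum flow = 15.
In the residual graph, reachable from Well: {Well, M3}.
Min-cut edges: Well→P1 (11), M3→M1 (4); capacity 11 + 4 = 15.
This cut is saturated, so no flow can exceed 15.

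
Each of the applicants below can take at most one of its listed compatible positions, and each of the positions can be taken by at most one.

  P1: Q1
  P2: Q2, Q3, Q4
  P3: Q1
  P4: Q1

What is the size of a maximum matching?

Unit-capacity flow: source→left, listed edges, right→sink; max matching = max flow.
Augmenting path P1→Q1 (+1); matched 1.
Augmenting path P2→Q2 (+1); matched 2.
No augmenting path remains; maximum matching = 2.
König certificate: {P2, Q1} is a vertex cover of size 2 (every listed pair touches it), so no matching can be larger.

2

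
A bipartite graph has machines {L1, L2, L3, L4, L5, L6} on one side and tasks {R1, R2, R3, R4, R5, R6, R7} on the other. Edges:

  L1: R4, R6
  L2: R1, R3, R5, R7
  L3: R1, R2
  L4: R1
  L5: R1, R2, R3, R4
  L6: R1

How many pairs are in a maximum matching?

Unit-capacity flow: source→left, listed edges, right→sink; max matching = max flow.
Augmenting path L1→R4 (+1); matched 1.
Augmenting path L2→R1 (+1); matched 2.
Augmenting path L3→R2 (+1); matched 3.
Augmenting path L5→R3 (+1); matched 4.
Augmenting path L4→R1→L2→R5 (+1); matched 5.
No augmenting path remains; maximum matching = 5.
König certificate: {L1, L2, L3, L5, R1} is a vertex cover of size 5 (every listed pair touches it), so no matching can be larger.

5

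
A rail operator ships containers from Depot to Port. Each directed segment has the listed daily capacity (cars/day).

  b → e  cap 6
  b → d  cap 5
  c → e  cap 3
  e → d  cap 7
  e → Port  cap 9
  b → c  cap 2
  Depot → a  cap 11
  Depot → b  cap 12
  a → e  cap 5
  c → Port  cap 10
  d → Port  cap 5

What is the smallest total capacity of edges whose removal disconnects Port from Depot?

Augment Depot→a→e→Port: bottleneck 5, flow now 5.
Augment Depot→b→c→Port: bottleneck 2, flow now 7.
Augment Depot→b→d→Port: bottleneck 5, flow now 12.
Augment Depot→b→e→Port: bottleneck 4, flow now 16.
No augmenting path remains; maximum flow = 16.
By max-flow min-cut, the minimum cut capacity equals the max flow.
In the residual graph, reachable from Depot: {Depot, a, b, d, e}.
Min-cut edges: b→c (2), d→Port (5), e→Port (9); capacity 2 + 5 + 9 = 16.

16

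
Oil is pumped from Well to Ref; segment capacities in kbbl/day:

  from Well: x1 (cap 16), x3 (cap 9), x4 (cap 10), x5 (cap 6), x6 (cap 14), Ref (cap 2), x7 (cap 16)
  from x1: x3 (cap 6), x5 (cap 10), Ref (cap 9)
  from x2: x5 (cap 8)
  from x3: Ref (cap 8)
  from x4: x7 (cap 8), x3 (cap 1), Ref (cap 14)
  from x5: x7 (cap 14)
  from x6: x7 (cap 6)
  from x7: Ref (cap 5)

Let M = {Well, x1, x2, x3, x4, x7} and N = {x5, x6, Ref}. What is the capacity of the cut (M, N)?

76

Edges leaving {Well, x1, x2, x3, x4, x7}: Well→x5 (6), Well→x6 (14), Well→Ref (2), x1→x5 (10), x1→Ref (9), x2→x5 (8), x3→Ref (8), x4→Ref (14), x7→Ref (5).
Cut capacity = 6 + 14 + 2 + 10 + 9 + 8 + 8 + 14 + 5 = 76.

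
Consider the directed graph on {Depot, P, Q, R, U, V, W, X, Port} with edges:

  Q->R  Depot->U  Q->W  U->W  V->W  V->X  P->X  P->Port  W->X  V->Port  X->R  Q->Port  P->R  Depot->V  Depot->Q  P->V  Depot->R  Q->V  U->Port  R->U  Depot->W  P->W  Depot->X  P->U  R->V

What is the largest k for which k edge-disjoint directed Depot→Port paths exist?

Assign every edge capacity 1; by Menger, the answer equals the max flow.
Path Depot→Q→Port (+1); total 1.
Path Depot→U→Port (+1); total 2.
Path Depot→V→Port (+1); total 3.
No residual Depot→Port path; max flow = 3.
Certifying cut of size 3: {Depot→Q, U→Port, V→Port}.

3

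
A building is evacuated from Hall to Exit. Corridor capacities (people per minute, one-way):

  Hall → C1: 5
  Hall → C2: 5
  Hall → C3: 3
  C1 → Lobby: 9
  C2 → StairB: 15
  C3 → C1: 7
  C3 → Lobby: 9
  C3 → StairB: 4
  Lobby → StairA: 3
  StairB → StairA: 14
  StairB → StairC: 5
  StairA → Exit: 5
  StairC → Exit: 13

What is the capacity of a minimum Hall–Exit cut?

Augment Hall→C1→Lobby→StairA→Exit: bottleneck 3, flow now 3.
Augment Hall→C2→StairB→StairA→Exit: bottleneck 2, flow now 5.
Augment Hall→C2→StairB→StairC→Exit: bottleneck 3, flow now 8.
Augment Hall→C3→StairB→StairC→Exit: bottleneck 2, flow now 10.
No augmenting path remains; maximum flow = 10.
By max-flow min-cut, the minimum cut capacity equals the max flow.
In the residual graph, reachable from Hall: {Hall, C1, C2, C3, Lobby, StairB, StairA}.
Min-cut edges: StairB→StairC (5), StairA→Exit (5); capacity 5 + 5 = 10.

10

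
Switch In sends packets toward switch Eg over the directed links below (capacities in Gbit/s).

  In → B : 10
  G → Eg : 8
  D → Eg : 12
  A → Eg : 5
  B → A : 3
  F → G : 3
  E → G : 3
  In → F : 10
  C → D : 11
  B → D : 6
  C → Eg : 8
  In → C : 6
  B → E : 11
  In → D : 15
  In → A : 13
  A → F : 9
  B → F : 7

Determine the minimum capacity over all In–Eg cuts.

Augment In→A→Eg: bottleneck 5, flow now 5.
Augment In→C→Eg: bottleneck 6, flow now 11.
Augment In→D→Eg: bottleneck 12, flow now 23.
Augment In→F→G→Eg: bottleneck 3, flow now 26.
Augment In→B→E→G→Eg: bottleneck 3, flow now 29.
No augmenting path remains; maximum flow = 29.
By max-flow min-cut, the minimum cut capacity equals the max flow.
In the residual graph, reachable from In: {In, A, B, D, E, F}.
Min-cut edges: In→C (6), A→Eg (5), D→Eg (12), E→G (3), F→G (3); capacity 6 + 5 + 12 + 3 + 3 = 29.

29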